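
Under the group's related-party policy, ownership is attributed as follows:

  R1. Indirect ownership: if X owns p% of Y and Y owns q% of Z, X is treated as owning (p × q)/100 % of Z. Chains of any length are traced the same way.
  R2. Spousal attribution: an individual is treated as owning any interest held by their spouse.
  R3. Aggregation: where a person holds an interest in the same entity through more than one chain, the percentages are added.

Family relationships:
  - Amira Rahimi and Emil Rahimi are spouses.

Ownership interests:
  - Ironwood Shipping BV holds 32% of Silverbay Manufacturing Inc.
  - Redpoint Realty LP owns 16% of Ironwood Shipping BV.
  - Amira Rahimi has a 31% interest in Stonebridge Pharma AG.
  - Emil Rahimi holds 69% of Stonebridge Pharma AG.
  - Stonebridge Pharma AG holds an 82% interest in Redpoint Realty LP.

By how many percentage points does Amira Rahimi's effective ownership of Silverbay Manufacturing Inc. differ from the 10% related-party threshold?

5.8016

By spousal attribution (R2), Amira Rahimi is treated as also owning Emil Rahimi's interest in Stonebridge Pharma AG, giving 31% + 69% = 100%.
Chain via Stonebridge Pharma AG → Redpoint Realty LP → Ironwood Shipping BV (R1): 100% × 82% × 16% × 32% = 4.1984% of Silverbay Manufacturing Inc.
4.1984% falls short of the 10% threshold by 5.8016 percentage points.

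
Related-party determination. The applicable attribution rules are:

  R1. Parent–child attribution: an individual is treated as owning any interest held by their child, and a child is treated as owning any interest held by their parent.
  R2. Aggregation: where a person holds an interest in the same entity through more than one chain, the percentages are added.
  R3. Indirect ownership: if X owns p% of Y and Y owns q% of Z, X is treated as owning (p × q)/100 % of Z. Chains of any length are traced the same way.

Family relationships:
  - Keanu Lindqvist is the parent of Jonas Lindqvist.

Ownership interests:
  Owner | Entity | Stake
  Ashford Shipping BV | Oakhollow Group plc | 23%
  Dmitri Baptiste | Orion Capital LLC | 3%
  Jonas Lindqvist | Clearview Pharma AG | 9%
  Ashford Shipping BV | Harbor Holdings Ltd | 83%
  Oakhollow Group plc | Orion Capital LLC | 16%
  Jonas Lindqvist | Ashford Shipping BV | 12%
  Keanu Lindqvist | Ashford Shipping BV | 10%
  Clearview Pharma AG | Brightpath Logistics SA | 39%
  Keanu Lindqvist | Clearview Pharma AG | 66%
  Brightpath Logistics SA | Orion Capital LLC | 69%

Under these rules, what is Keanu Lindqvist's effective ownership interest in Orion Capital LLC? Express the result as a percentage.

20.9921%

By parent–child attribution (R1), Keanu Lindqvist is treated as also owning Jonas Lindqvist's interest in Ashford Shipping BV, giving 10% + 12% = 22%.
By parent–child attribution (R1), Keanu Lindqvist is treated as also owning Jonas Lindqvist's interest in Clearview Pharma AG, giving 66% + 9% = 75%.
Chain via Ashford Shipping BV → Oakhollow Group plc (R3): 22% × 23% × 16% = 0.8096% of Orion Capital LLC.
Chain via Clearview Pharma AG → Brightpath Logistics SA (R3): 75% × 39% × 69% = 20.1825% of Orion Capital LLC.
Aggregating (R2): 0.8096% + 20.1825% = 20.9921%.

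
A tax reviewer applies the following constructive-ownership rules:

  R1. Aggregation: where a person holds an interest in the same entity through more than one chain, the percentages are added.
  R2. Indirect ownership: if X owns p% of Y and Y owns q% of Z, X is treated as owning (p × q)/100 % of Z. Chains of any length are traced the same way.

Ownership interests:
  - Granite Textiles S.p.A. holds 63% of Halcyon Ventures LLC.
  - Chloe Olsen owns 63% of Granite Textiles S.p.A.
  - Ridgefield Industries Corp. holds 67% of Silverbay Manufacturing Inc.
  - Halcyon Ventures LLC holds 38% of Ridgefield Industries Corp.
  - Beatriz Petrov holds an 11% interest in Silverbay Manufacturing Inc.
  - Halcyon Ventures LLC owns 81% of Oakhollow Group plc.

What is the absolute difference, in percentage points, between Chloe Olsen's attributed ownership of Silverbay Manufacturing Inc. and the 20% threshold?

Chain via Granite Textiles S.p.A. → Halcyon Ventures LLC → Ridgefield Industries Corp. (R2): 63% × 63% × 38% × 67% = 10.105074% of Silverbay Manufacturing Inc.
10.105074% falls short of the 20% threshold by 9.894926 percentage points.

9.894926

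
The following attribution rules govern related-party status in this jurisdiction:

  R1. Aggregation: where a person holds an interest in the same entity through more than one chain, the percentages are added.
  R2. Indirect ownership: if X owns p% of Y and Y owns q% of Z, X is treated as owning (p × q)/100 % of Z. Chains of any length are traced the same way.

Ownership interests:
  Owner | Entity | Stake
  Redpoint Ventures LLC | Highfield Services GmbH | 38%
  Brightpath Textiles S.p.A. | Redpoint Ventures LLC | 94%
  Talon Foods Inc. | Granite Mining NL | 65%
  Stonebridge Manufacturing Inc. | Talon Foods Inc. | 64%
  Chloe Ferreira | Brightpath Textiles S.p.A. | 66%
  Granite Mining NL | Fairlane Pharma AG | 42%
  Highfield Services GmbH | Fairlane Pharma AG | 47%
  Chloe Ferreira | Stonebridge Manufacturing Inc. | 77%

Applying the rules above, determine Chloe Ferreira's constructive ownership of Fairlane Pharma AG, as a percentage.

24.533784%

Chain via Brightpath Textiles S.p.A. → Redpoint Ventures LLC → Highfield Services GmbH (R2): 66% × 94% × 38% × 47% = 11.080344% of Fairlane Pharma AG.
Chain via Stonebridge Manufacturing Inc. → Talon Foods Inc. → Granite Mining NL (R2): 77% × 64% × 65% × 42% = 13.45344% of Fairlane Pharma AG.
Aggregating (R1): 11.080344% + 13.45344% = 24.533784%.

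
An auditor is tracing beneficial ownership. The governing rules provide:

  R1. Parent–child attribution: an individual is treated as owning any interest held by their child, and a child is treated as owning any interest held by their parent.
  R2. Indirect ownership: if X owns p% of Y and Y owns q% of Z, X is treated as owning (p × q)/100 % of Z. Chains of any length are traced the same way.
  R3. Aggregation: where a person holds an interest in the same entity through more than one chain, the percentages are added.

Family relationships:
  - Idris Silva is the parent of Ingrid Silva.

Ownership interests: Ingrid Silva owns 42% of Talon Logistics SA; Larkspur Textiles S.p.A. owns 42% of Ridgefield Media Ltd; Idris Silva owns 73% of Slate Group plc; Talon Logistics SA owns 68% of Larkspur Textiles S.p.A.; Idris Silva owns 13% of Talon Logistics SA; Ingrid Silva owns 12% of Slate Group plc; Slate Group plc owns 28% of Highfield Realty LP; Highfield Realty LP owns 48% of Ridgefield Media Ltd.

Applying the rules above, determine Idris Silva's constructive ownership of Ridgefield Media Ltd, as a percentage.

By parent–child attribution (R1), Idris Silva is treated as also owning Ingrid Silva's interest in Talon Logistics SA, giving 13% + 42% = 55%.
By parent–child attribution (R1), Idris Silva is treated as also owning Ingrid Silva's interest in Slate Group plc, giving 73% + 12% = 85%.
Chain via Talon Logistics SA → Larkspur Textiles S.p.A. (R2): 55% × 68% × 42% = 15.708% of Ridgefield Media Ltd.
Chain via Slate Group plc → Highfield Realty LP (R2): 85% × 28% × 48% = 11.424% of Ridgefield Media Ltd.
Aggregating (R3): 15.708% + 11.424% = 27.132%.

27.132%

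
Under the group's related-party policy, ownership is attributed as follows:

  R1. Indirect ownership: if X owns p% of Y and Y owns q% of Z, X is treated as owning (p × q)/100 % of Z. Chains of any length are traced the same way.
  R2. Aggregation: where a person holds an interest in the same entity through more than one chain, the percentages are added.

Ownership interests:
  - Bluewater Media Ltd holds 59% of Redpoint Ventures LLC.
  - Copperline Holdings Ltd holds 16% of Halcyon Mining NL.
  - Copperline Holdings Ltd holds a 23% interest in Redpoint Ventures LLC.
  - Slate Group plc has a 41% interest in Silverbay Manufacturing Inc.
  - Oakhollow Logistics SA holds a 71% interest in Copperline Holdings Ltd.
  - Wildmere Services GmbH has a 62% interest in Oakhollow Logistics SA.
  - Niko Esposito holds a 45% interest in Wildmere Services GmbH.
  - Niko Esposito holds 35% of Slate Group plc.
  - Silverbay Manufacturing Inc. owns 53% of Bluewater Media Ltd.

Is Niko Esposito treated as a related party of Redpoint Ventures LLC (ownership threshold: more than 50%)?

No

Chain via Slate Group plc → Silverbay Manufacturing Inc. → Bluewater Media Ltd (R1): 35% × 41% × 53% × 59% = 4.487245% of Redpoint Ventures LLC.
Chain via Wildmere Services GmbH → Oakhollow Logistics SA → Copperline Holdings Ltd (R1): 45% × 62% × 71% × 23% = 4.55607% of Redpoint Ventures LLC.
Aggregating (R2): 4.487245% + 4.55607% = 9.043315%.
9.043315% does not exceed the 50% threshold, so Niko is not a related party to Redpoint Ventures LLC.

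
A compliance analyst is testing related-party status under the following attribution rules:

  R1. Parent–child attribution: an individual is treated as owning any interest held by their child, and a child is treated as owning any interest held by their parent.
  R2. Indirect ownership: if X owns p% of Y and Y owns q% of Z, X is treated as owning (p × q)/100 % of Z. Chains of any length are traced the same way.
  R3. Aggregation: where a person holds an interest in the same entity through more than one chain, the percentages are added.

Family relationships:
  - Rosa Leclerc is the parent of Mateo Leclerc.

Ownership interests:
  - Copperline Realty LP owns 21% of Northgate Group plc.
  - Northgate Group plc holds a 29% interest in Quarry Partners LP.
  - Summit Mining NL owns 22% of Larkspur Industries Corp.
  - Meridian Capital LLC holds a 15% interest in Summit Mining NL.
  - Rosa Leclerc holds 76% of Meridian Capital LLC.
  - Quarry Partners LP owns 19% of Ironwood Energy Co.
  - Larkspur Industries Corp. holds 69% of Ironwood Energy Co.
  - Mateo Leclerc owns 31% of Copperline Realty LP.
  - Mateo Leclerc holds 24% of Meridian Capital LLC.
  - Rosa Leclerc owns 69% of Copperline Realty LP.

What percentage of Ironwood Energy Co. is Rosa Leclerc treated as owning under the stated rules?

By parent–child attribution (R1), Rosa Leclerc is treated as also owning Mateo Leclerc's interest in Copperline Realty LP, giving 69% + 31% = 100%.
By parent–child attribution (R1), Rosa Leclerc is treated as also owning Mateo Leclerc's interest in Meridian Capital LLC, giving 76% + 24% = 100%.
Chain via Copperline Realty LP → Northgate Group plc → Quarry Partners LP (R2): 100% × 21% × 29% × 19% = 1.1571% of Ironwood Energy Co.
Chain via Meridian Capital LLC → Summit Mining NL → Larkspur Industries Corp. (R2): 100% × 15% × 22% × 69% = 2.277% of Ironwood Energy Co.
Aggregating (R3): 1.1571% + 2.277% = 3.4341%.

3.4341%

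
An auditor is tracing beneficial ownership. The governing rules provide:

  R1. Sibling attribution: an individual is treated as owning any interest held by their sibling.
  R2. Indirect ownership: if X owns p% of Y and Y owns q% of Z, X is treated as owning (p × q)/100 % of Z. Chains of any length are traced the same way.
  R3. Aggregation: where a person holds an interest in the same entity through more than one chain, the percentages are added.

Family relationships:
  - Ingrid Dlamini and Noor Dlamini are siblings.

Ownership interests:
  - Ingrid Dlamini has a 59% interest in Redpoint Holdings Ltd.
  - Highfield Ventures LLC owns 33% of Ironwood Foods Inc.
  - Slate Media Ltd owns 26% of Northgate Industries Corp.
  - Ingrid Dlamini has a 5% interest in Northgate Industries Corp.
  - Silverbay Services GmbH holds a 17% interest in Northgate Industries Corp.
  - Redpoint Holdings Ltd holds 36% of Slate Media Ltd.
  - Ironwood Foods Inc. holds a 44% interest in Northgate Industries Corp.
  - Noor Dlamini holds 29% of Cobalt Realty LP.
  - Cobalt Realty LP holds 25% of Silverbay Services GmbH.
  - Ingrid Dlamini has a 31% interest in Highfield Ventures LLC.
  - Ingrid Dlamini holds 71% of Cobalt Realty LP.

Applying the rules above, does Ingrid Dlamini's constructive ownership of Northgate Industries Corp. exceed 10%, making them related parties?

Yes

By sibling attribution (R1), Ingrid Dlamini is treated as also owning Noor Dlamini's interest in Cobalt Realty LP, giving 71% + 29% = 100%.
Chain via Cobalt Realty LP → Silverbay Services GmbH (R2): 100% × 25% × 17% = 4.25% of Northgate Industries Corp.
Chain via Redpoint Holdings Ltd → Slate Media Ltd (R2): 59% × 36% × 26% = 5.5224% of Northgate Industries Corp.
Chain via Highfield Ventures LLC → Ironwood Foods Inc. (R2): 31% × 33% × 44% = 4.5012% of Northgate Industries Corp.
Direct interest in Northgate Industries Corp: 5%.
Aggregating (R3): 4.25% + 5.5224% + 4.5012% + 5% = 19.2736%.
19.2736% exceeds the 10% threshold, so Ingrid is a related party to Northgate Industries Corp.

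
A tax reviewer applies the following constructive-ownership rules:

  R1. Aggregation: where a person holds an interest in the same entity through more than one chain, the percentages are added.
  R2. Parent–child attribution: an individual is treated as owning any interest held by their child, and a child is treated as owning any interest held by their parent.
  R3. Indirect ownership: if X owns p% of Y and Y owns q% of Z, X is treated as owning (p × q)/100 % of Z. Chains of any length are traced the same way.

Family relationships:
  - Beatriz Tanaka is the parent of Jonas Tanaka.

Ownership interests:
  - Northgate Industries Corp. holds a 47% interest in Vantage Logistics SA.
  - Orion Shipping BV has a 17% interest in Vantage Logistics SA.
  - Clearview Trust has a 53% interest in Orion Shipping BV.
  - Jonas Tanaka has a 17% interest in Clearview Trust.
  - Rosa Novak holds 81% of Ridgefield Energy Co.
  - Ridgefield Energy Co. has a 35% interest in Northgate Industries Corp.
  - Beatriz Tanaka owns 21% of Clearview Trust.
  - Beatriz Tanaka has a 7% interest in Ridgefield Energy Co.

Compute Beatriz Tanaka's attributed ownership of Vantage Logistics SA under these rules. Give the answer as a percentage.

By parent–child attribution (R2), Beatriz Tanaka is treated as also owning Jonas Tanaka's interest in Clearview Trust, giving 21% + 17% = 38%.
Chain via Ridgefield Energy Co. → Northgate Industries Corp. (R3): 7% × 35% × 47% = 1.1515% of Vantage Logistics SA.
Chain via Clearview Trust → Orion Shipping BV (R3): 38% × 53% × 17% = 3.4238% of Vantage Logistics SA.
Aggregating (R1): 1.1515% + 3.4238% = 4.5753%.

4.5753%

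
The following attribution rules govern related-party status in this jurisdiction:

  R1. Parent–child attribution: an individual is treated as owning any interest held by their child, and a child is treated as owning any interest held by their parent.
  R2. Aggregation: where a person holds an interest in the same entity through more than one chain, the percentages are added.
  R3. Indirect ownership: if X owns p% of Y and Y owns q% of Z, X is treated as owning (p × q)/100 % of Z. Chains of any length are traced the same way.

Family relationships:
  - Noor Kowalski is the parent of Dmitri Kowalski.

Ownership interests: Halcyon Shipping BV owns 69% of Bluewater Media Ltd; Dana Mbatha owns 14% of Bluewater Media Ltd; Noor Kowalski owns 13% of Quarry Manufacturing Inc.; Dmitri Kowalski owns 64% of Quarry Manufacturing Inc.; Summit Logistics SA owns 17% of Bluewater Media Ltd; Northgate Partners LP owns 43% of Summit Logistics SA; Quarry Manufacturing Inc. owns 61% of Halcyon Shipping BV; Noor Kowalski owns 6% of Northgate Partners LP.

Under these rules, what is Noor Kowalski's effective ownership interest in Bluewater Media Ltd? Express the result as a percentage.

By parent–child attribution (R1), Noor Kowalski is treated as also owning Dmitri Kowalski's interest in Quarry Manufacturing Inc, giving 13% + 64% = 77%.
Chain via Northgate Partners LP → Summit Logistics SA (R3): 6% × 43% × 17% = 0.4386% of Bluewater Media Ltd.
Chain via Quarry Manufacturing Inc. → Halcyon Shipping BV (R3): 77% × 61% × 69% = 32.4093% of Bluewater Media Ltd.
Aggregating (R2): 0.4386% + 32.4093% = 32.8479%.

32.8479%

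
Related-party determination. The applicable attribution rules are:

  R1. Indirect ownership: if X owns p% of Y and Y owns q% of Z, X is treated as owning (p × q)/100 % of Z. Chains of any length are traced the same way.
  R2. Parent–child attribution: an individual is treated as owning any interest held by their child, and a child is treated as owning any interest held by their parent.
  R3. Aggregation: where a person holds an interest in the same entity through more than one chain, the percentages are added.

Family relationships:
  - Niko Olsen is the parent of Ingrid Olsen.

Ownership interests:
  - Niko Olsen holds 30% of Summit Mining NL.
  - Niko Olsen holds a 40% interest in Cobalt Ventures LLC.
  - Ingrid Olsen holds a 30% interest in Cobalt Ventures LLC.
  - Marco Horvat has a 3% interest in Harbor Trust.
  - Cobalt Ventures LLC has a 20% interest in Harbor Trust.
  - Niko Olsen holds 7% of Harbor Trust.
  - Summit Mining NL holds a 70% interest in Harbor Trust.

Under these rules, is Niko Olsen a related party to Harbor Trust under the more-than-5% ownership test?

Yes

By parent–child attribution (R2), Niko Olsen is treated as also owning Ingrid Olsen's interest in Cobalt Ventures LLC, giving 40% + 30% = 70%.
Chain via Summit Mining NL (R1): 30% × 70% = 21% of Harbor Trust.
Chain via Cobalt Ventures LLC (R1): 70% × 20% = 14% of Harbor Trust.
Direct interest in Harbor Trust: 7%.
Aggregating (R3): 21% + 14% + 7% = 42%.
42% exceeds the 5% threshold, so Niko is a related party to Harbor Trust.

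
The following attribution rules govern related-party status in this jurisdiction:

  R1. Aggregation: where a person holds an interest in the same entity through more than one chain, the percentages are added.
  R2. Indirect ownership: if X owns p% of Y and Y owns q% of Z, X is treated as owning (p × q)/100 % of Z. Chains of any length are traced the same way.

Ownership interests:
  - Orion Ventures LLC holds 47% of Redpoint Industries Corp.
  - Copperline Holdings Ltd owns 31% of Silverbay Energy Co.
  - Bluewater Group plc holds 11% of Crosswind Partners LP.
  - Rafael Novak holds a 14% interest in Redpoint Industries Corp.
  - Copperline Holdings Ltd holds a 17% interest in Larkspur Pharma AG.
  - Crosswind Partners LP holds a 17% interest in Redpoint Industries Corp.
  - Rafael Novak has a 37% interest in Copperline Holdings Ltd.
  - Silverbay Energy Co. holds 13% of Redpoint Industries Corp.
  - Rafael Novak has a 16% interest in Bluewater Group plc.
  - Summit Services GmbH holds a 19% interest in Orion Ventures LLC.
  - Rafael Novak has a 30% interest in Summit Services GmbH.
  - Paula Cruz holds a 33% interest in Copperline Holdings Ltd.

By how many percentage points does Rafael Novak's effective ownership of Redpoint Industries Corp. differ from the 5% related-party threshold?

13.4693

Chain via Copperline Holdings Ltd → Silverbay Energy Co. (R2): 37% × 31% × 13% = 1.4911% of Redpoint Industries Corp.
Chain via Summit Services GmbH → Orion Ventures LLC (R2): 30% × 19% × 47% = 2.679% of Redpoint Industries Corp.
Chain via Bluewater Group plc → Crosswind Partners LP (R2): 16% × 11% × 17% = 0.2992% of Redpoint Industries Corp.
Direct interest in Redpoint Industries Corp: 14%.
Aggregating (R1): 1.4911% + 2.679% + 0.2992% + 14% = 18.4693%.
18.4693% exceeds the 5% threshold by 13.4693 percentage points.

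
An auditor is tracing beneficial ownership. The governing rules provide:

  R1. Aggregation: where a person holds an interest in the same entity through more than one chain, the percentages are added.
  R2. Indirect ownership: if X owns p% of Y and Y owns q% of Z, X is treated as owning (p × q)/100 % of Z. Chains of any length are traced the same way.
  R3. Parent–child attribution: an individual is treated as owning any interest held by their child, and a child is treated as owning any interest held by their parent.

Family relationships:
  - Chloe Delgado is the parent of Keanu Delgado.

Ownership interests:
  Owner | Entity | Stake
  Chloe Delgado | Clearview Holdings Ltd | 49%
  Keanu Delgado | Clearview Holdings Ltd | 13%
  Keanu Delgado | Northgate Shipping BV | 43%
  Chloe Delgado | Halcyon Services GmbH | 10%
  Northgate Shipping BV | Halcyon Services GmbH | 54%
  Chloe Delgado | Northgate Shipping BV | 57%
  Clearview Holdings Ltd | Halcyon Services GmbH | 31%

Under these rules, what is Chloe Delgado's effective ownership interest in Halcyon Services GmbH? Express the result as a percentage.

83.22%

By parent–child attribution (R3), Chloe Delgado is treated as also owning Keanu Delgado's interest in Northgate Shipping BV, giving 57% + 43% = 100%.
By parent–child attribution (R3), Chloe Delgado is treated as also owning Keanu Delgado's interest in Clearview Holdings Ltd, giving 49% + 13% = 62%.
Chain via Northgate Shipping BV (R2): 100% × 54% = 54% of Halcyon Services GmbH.
Chain via Clearview Holdings Ltd (R2): 62% × 31% = 19.22% of Halcyon Services GmbH.
Direct interest in Halcyon Services GmbH: 10%.
Aggregating (R1): 54% + 19.22% + 10% = 83.22%.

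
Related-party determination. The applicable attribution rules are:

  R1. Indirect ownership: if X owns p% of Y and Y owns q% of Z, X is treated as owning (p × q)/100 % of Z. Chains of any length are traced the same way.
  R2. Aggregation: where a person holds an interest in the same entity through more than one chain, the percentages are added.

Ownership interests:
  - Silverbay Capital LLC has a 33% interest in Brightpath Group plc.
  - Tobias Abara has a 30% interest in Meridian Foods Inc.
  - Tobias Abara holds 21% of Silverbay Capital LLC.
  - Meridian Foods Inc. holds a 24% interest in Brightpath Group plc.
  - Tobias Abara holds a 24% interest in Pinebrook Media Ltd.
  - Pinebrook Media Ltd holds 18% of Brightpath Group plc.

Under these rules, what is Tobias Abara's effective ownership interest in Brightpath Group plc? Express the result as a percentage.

Chain via Pinebrook Media Ltd (R1): 24% × 18% = 4.32% of Brightpath Group plc.
Chain via Silverbay Capital LLC (R1): 21% × 33% = 6.93% of Brightpath Group plc.
Chain via Meridian Foods Inc. (R1): 30% × 24% = 7.2% of Brightpath Group plc.
Aggregating (R2): 4.32% + 6.93% + 7.2% = 18.45%.

18.45%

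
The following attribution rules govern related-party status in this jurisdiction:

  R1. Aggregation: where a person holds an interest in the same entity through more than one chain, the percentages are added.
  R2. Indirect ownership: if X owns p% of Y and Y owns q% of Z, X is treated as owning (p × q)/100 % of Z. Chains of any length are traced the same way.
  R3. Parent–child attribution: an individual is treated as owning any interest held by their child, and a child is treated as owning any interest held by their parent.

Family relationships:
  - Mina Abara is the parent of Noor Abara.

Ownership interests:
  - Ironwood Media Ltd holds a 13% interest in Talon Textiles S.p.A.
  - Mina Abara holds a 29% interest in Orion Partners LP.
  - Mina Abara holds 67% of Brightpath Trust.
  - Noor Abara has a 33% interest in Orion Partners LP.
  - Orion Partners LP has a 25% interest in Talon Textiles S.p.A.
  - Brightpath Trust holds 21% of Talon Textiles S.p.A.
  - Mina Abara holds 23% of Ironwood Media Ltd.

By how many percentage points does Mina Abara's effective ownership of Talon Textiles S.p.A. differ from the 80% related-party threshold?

47.44

By parent–child attribution (R3), Mina Abara is treated as also owning Noor Abara's interest in Orion Partners LP, giving 29% + 33% = 62%.
Chain via Orion Partners LP (R2): 62% × 25% = 15.5% of Talon Textiles S.p.A.
Chain via Ironwood Media Ltd (R2): 23% × 13% = 2.99% of Talon Textiles S.p.A.
Chain via Brightpath Trust (R2): 67% × 21% = 14.07% of Talon Textiles S.p.A.
Aggregating (R1): 15.5% + 2.99% + 14.07% = 32.56%.
32.56% falls short of the 80% threshold by 47.44 percentage points.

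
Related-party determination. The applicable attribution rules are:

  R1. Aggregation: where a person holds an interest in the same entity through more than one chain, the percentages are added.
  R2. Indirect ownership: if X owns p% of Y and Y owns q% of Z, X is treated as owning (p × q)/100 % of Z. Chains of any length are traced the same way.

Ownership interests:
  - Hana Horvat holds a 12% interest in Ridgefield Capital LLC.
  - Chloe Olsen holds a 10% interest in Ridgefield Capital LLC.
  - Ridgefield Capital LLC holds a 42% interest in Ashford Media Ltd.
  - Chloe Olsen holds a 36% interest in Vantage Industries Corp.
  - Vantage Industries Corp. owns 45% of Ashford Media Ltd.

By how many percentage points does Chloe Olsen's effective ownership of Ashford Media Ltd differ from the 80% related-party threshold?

Chain via Vantage Industries Corp. (R2): 36% × 45% = 16.2% of Ashford Media Ltd.
Chain via Ridgefield Capital LLC (R2): 10% × 42% = 4.2% of Ashford Media Ltd.
Aggregating (R1): 16.2% + 4.2% = 20.4%.
20.4% falls short of the 80% threshold by 59.6 percentage points.

59.6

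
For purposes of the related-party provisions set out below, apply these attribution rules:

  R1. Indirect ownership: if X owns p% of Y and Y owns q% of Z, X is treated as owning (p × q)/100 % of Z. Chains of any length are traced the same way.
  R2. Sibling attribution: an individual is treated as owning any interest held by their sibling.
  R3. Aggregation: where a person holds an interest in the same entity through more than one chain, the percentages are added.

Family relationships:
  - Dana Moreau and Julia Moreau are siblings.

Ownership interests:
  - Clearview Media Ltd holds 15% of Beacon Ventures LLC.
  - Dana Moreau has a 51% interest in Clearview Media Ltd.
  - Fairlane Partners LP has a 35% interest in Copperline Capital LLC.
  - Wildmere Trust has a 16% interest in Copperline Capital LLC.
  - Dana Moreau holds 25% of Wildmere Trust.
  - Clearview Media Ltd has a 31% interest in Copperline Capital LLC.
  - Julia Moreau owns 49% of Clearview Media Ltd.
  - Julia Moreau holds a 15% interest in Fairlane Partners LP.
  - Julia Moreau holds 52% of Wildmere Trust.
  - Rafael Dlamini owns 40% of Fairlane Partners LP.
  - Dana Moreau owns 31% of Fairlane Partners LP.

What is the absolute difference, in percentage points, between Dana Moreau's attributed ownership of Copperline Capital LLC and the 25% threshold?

By sibling attribution (R2), Dana Moreau is treated as also owning Julia Moreau's interest in Clearview Media Ltd, giving 51% + 49% = 100%.
By sibling attribution (R2), Dana Moreau is treated as also owning Julia Moreau's interest in Fairlane Partners LP, giving 31% + 15% = 46%.
By sibling attribution (R2), Dana Moreau is treated as also owning Julia Moreau's interest in Wildmere Trust, giving 25% + 52% = 77%.
Chain via Clearview Media Ltd (R1): 100% × 31% = 31% of Copperline Capital LLC.
Chain via Fairlane Partners LP (R1): 46% × 35% = 16.1% of Copperline Capital LLC.
Chain via Wildmere Trust (R1): 77% × 16% = 12.32% of Copperline Capital LLC.
Aggregating (R3): 31% + 16.1% + 12.32% = 59.42%.
59.42% exceeds the 25% threshold by 34.42 percentage points.

34.42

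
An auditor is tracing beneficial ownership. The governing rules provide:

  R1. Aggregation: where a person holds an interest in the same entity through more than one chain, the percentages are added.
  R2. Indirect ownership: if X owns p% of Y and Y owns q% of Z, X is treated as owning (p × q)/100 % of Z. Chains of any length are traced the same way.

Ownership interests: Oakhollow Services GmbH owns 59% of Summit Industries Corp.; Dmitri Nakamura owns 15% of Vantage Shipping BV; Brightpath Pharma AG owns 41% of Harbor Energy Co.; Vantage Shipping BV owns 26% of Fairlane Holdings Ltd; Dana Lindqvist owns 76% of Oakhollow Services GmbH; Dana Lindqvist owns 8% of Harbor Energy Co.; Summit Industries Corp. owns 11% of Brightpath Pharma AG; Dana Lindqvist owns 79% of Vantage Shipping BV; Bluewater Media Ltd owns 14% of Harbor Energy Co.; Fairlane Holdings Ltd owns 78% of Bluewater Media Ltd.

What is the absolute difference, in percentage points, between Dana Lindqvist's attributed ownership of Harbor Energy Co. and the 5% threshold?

7.265252

Chain via Vantage Shipping BV → Fairlane Holdings Ltd → Bluewater Media Ltd (R2): 79% × 26% × 78% × 14% = 2.242968% of Harbor Energy Co.
Chain via Oakhollow Services GmbH → Summit Industries Corp. → Brightpath Pharma AG (R2): 76% × 59% × 11% × 41% = 2.022284% of Harbor Energy Co.
Direct interest in Harbor Energy Co: 8%.
Aggregating (R1): 2.242968% + 2.022284% + 8% = 12.265252%.
12.265252% exceeds the 5% threshold by 7.265252 percentage points.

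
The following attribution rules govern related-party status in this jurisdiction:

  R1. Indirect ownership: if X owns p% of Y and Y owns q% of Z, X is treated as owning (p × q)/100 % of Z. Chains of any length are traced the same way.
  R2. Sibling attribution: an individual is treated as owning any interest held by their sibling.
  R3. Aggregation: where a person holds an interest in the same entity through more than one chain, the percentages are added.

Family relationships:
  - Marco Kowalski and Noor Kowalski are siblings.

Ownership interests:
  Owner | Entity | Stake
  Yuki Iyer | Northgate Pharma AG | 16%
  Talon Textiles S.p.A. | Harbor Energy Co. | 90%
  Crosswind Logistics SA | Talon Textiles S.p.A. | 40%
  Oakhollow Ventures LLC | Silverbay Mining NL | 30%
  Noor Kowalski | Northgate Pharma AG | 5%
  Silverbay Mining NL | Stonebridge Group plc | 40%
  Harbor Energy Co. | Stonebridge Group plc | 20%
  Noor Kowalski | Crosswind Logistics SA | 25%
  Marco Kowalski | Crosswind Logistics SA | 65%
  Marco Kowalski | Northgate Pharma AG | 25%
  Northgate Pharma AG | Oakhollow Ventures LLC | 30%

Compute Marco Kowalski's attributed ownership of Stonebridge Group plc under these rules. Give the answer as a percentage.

By sibling attribution (R2), Marco Kowalski is treated as also owning Noor Kowalski's interest in Crosswind Logistics SA, giving 65% + 25% = 90%.
By sibling attribution (R2), Marco Kowalski is treated as also owning Noor Kowalski's interest in Northgate Pharma AG, giving 25% + 5% = 30%.
Chain via Crosswind Logistics SA → Talon Textiles S.p.A. → Harbor Energy Co. (R1): 90% × 40% × 90% × 20% = 6.48% of Stonebridge Group plc.
Chain via Northgate Pharma AG → Oakhollow Ventures LLC → Silverbay Mining NL (R1): 30% × 30% × 30% × 40% = 1.08% of Stonebridge Group plc.
Aggregating (R3): 6.48% + 1.08% = 7.56%.

7.56%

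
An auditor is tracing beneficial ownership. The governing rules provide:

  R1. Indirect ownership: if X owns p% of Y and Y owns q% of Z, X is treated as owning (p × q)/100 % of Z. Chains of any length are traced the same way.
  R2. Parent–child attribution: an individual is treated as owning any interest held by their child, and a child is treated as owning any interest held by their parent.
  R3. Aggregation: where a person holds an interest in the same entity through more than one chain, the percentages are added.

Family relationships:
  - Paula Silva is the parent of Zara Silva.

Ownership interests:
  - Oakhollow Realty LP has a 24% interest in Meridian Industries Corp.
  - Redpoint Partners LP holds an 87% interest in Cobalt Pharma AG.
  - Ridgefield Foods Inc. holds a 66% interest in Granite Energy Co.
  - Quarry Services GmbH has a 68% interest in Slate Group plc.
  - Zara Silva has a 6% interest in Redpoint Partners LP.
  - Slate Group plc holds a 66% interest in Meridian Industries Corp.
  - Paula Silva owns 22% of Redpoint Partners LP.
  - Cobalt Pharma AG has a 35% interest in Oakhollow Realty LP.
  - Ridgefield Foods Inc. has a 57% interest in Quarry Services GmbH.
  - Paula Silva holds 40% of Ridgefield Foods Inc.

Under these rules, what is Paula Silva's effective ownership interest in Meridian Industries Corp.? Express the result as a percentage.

By parent–child attribution (R2), Paula Silva is treated as also owning Zara Silva's interest in Redpoint Partners LP, giving 22% + 6% = 28%.
Chain via Ridgefield Foods Inc. → Quarry Services GmbH → Slate Group plc (R1): 40% × 57% × 68% × 66% = 10.23264% of Meridian Industries Corp.
Chain via Redpoint Partners LP → Cobalt Pharma AG → Oakhollow Realty LP (R1): 28% × 87% × 35% × 24% = 2.04624% of Meridian Industries Corp.
Aggregating (R3): 10.23264% + 2.04624% = 12.27888%.

12.27888%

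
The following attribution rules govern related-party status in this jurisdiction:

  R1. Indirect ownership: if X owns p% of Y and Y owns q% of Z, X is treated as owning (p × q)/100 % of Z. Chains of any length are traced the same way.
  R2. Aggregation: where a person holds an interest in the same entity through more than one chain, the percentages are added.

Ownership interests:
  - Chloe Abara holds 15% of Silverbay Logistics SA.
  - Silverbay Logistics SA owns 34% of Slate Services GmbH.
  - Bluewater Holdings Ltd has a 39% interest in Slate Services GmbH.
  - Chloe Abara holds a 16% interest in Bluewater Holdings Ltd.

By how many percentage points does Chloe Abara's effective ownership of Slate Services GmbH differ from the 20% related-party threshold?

8.66

Chain via Bluewater Holdings Ltd (R1): 16% × 39% = 6.24% of Slate Services GmbH.
Chain via Silverbay Logistics SA (R1): 15% × 34% = 5.1% of Slate Services GmbH.
Aggregating (R2): 6.24% + 5.1% = 11.34%.
11.34% falls short of the 20% threshold by 8.66 percentage points.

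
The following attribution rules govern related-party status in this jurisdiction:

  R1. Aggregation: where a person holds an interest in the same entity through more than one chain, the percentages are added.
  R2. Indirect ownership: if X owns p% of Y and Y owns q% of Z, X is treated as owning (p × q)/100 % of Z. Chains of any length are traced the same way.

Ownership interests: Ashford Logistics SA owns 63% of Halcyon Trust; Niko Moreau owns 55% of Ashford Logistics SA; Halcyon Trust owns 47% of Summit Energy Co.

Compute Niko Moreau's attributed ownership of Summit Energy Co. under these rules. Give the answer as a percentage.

Chain via Ashford Logistics SA → Halcyon Trust (R2): 55% × 63% × 47% = 16.2855% of Summit Energy Co.

16.2855%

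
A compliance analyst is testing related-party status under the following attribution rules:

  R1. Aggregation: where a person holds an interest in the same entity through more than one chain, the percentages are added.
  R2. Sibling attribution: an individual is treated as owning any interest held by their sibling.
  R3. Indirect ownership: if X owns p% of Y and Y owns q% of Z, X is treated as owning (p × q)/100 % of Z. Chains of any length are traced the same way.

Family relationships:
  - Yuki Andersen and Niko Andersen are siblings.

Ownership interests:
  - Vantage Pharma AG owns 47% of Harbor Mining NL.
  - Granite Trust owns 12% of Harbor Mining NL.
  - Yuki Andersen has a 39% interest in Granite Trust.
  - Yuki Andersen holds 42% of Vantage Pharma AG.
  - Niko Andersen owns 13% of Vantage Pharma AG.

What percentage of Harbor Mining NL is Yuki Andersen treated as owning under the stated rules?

By sibling attribution (R2), Yuki Andersen is treated as also owning Niko Andersen's interest in Vantage Pharma AG, giving 42% + 13% = 55%.
Chain via Vantage Pharma AG (R3): 55% × 47% = 25.85% of Harbor Mining NL.
Chain via Granite Trust (R3): 39% × 12% = 4.68% of Harbor Mining NL.
Aggregating (R1): 25.85% + 4.68% = 30.53%.

30.53%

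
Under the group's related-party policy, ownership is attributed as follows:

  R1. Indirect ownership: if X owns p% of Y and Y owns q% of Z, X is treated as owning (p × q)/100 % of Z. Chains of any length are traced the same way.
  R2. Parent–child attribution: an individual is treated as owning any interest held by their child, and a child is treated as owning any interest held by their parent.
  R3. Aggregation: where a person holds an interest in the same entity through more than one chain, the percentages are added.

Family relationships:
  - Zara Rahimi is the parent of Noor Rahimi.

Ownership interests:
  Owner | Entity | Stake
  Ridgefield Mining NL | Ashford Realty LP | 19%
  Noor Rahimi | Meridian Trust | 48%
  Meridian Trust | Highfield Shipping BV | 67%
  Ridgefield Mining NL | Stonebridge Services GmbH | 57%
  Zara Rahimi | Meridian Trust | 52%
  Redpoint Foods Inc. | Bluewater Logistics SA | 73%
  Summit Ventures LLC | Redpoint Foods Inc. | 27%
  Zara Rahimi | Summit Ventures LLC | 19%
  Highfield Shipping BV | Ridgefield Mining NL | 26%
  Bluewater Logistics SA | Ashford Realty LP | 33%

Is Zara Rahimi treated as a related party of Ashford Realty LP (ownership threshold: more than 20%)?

By parent–child attribution (R2), Zara Rahimi is treated as also owning Noor Rahimi's interest in Meridian Trust, giving 52% + 48% = 100%.
Chain via Meridian Trust → Highfield Shipping BV → Ridgefield Mining NL (R1): 100% × 67% × 26% × 19% = 3.3098% of Ashford Realty LP.
Chain via Summit Ventures LLC → Redpoint Foods Inc. → Bluewater Logistics SA (R1): 19% × 27% × 73% × 33% = 1.235817% of Ashford Realty LP.
Aggregating (R3): 3.3098% + 1.235817% = 4.545617%.
4.545617% does not exceed the 20% threshold, so Zara is not a related party to Ashford Realty LP.

No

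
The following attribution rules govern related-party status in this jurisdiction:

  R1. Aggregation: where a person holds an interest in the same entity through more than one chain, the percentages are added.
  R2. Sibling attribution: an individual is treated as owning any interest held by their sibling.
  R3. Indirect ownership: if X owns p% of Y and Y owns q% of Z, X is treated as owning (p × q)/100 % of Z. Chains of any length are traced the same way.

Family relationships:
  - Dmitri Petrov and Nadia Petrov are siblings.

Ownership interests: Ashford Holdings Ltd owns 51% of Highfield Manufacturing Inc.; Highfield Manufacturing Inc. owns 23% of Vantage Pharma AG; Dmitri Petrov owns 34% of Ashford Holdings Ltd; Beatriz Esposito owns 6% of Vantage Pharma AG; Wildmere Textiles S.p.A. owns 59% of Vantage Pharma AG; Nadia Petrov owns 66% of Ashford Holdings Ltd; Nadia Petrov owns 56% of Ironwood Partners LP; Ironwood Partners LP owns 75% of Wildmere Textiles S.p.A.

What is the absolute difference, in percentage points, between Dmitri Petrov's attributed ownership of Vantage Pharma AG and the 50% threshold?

13.49

By sibling attribution (R2), Dmitri Petrov is treated as also owning Nadia Petrov's interest in Ashford Holdings Ltd, giving 34% + 66% = 100%.
By sibling attribution (R2), Dmitri Petrov is treated as owning Nadia Petrov's 56% interest in Ironwood Partners LP.
Chain via Ashford Holdings Ltd → Highfield Manufacturing Inc. (R3): 100% × 51% × 23% = 11.73% of Vantage Pharma AG.
Chain via Ironwood Partners LP → Wildmere Textiles S.p.A. (R3): 56% × 75% × 59% = 24.78% of Vantage Pharma AG.
Aggregating (R1): 11.73% + 24.78% = 36.51%.
36.51% falls short of the 50% threshold by 13.49 percentage points.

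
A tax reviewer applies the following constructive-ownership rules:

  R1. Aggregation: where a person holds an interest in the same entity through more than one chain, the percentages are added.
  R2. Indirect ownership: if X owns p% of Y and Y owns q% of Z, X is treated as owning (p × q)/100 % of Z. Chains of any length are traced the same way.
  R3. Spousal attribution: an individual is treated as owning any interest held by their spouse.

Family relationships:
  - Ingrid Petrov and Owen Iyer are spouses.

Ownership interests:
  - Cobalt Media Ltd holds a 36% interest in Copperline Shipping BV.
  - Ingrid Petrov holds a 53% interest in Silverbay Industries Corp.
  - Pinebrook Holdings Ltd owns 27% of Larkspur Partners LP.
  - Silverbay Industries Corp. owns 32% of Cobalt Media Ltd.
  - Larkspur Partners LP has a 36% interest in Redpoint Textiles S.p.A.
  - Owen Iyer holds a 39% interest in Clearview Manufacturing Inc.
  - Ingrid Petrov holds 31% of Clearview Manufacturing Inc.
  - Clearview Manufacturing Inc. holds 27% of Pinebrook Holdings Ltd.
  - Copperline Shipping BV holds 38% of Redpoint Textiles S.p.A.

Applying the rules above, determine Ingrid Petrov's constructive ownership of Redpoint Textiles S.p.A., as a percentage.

4.157208%

By spousal attribution (R3), Ingrid Petrov is treated as also owning Owen Iyer's interest in Clearview Manufacturing Inc, giving 31% + 39% = 70%.
Chain via Clearview Manufacturing Inc. → Pinebrook Holdings Ltd → Larkspur Partners LP (R2): 70% × 27% × 27% × 36% = 1.83708% of Redpoint Textiles S.p.A.
Chain via Silverbay Industries Corp. → Cobalt Media Ltd → Copperline Shipping BV (R2): 53% × 32% × 36% × 38% = 2.320128% of Redpoint Textiles S.p.A.
Aggregating (R1): 1.83708% + 2.320128% = 4.157208%.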